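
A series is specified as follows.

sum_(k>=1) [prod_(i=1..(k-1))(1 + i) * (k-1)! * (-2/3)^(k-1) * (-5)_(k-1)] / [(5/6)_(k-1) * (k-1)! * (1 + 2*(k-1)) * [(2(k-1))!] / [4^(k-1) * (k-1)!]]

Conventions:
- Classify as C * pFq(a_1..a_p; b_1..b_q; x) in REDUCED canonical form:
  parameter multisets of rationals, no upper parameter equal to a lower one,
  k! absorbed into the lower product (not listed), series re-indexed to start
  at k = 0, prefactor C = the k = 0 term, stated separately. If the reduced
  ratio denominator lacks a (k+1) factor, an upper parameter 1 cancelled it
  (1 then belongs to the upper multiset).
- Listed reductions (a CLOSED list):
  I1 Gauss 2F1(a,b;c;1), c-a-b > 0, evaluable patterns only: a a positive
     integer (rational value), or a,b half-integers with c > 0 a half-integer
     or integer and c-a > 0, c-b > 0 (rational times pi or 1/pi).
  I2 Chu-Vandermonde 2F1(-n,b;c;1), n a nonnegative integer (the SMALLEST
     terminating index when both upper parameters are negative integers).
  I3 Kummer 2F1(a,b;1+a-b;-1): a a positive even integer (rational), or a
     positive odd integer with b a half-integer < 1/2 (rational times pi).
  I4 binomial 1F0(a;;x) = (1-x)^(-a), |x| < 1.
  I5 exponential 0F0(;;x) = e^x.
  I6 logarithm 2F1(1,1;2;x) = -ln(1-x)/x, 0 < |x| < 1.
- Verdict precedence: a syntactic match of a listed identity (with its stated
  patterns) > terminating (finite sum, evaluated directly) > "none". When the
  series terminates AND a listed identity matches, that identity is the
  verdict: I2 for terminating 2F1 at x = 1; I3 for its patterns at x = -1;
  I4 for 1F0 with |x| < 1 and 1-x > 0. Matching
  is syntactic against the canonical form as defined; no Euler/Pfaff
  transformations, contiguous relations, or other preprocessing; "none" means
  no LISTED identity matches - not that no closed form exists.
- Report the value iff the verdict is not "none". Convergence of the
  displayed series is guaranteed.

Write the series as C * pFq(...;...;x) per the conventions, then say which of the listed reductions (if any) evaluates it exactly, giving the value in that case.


Prefactor 1, argument -2/3: 3F2 with upper {-5, 1, 2} over lower {5/6, 3/2}. Verdict: terminating - upper parameter -5 makes this a finite sum (last index 5), evaluated exactly. Hence: 254426517/9604133.

First insight: x = (-2/3) and the lower (2k+1) factor (C = 1) shifts a half-integer Pochhammer.
Ratio: r(k) = (-2/3) * (k-5) (k+1) (k+2) / [(k+5/6) (k+3/2) (k+1)] - rational in k. x = (-2/3); t_0 = 1; negate the roots.


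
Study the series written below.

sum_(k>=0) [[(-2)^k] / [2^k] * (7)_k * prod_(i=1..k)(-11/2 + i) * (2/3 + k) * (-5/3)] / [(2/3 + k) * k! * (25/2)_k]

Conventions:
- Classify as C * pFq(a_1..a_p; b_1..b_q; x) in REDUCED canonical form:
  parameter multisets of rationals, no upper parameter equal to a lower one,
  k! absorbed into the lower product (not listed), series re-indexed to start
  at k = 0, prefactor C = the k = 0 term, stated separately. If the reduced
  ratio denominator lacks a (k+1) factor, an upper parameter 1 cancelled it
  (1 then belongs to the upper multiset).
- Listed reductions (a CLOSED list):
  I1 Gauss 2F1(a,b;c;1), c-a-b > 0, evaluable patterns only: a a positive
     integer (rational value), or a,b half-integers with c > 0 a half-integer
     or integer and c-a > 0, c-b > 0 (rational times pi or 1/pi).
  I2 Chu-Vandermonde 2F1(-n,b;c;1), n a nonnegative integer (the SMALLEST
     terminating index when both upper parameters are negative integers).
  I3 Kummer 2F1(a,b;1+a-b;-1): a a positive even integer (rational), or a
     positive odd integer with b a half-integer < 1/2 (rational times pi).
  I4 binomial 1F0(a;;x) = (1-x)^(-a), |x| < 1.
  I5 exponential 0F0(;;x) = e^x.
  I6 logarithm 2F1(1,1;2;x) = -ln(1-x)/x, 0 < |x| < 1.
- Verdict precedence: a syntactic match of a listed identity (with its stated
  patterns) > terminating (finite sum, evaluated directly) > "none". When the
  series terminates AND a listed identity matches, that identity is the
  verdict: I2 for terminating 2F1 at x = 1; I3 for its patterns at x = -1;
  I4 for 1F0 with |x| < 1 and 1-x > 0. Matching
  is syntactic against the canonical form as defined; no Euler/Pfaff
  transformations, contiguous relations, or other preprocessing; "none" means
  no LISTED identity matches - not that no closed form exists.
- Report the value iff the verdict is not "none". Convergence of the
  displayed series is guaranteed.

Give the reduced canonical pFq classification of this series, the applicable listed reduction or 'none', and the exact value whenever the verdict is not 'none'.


Reduced: x = -1, 2F1, upper = {-9/2, 7}, lower = {25/2}, C = -5/3. Verdict: this is Kummer (I3) (x = -1; c = 25/2 equals 1+a-b for upper {-9/2, 7}: listed pattern). Exact value: (-557732175/134217728) * pi.

The tell: from the first term -5/3: the running product (C = -5/3) telescopes to a rising factorial.
Consecutive-term ratio: r(k) = (-1) * (k-9/2) (k+7) / [(k+25/2) (k+1)] - rational; roots negated = parameters, x = (-1), C = -5/3.


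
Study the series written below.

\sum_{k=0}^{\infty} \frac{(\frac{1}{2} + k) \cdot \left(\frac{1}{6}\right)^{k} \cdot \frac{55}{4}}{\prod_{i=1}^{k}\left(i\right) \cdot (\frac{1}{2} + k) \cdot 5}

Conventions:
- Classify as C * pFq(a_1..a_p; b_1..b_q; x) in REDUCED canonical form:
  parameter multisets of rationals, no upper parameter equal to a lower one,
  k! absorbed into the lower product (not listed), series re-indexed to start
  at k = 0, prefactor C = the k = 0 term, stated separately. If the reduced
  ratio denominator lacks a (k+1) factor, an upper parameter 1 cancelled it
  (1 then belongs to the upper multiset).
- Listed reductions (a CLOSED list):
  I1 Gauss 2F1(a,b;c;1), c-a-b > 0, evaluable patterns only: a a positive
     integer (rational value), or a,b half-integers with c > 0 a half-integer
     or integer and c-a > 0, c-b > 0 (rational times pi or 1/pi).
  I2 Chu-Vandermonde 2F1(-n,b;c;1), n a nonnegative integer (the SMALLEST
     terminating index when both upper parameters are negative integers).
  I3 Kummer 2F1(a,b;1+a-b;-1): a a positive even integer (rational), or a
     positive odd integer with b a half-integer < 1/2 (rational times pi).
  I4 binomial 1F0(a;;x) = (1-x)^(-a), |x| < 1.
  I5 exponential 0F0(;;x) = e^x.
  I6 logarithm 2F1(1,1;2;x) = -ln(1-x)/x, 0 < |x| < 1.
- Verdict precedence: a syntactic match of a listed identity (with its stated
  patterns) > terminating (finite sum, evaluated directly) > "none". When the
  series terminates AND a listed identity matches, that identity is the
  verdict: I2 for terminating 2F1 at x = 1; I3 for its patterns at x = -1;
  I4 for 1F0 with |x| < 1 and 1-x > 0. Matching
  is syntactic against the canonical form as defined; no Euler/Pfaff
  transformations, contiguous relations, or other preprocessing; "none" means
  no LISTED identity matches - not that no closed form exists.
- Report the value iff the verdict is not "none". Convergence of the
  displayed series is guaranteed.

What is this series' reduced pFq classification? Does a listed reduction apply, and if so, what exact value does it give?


x = \frac{1}{6} here; the reduced form reads 0F0, upper {-}, lower {-}, C = \frac{11}{4}. Verdict: the I5 exponential reduction fires (the 0F0 exponential series at x = \frac{1}{6}). Value: \frac{11}{4} \cdot e^{\frac{1}{6}}.

Key step: from the first term \frac{11}{4}: the product of the first k integers (C = 11/4) is k!.
Step ratio: r(k) = \frac{1}{6} * 1 / [(k+1)] - rational in k, leading ratio \frac{1}{6}; with t_0 = \frac{11}{4}, classification follows.


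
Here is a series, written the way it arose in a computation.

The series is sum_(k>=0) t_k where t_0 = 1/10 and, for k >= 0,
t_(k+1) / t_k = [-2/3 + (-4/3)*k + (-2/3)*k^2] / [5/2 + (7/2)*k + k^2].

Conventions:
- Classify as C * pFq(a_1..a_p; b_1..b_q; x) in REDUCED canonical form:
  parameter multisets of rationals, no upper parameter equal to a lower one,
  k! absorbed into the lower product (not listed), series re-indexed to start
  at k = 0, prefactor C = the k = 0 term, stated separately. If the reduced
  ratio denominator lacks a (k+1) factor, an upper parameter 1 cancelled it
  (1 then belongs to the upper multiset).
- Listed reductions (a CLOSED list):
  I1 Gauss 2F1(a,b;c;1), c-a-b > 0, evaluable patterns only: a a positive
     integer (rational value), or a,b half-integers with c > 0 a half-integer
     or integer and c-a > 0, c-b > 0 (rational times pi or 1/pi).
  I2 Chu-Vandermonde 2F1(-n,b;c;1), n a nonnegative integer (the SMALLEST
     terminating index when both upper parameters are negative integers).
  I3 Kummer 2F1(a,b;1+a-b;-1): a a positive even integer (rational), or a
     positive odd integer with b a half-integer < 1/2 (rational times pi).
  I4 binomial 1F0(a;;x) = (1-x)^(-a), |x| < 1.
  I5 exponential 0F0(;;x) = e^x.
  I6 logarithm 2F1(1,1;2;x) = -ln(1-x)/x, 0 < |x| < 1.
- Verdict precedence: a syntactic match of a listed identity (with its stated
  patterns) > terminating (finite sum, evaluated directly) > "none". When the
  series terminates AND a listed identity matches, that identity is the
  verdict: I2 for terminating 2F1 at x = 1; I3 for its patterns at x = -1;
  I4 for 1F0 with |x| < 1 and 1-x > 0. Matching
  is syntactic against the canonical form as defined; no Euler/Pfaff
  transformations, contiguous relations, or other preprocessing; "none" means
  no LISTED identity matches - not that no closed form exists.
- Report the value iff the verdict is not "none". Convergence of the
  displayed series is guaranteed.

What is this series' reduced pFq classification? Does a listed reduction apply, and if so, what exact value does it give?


This is 1/10 * 2F1(1, 1; 5/2; -2/3) in reduced canonical form. Verdict: none - this 2F1 at x = -2/3 matches no listed pattern, and upper {1, 1} holds no stopper.

Key observation: with t_0 = 1/10, factor the ratio over Q (C = 1/10, x = -2/3): negated roots = parameters.
Adjacent-term ratio: r(k) = (-2/3) * (k+1) (k+1) / [(k+5/2) (k+1)] ; factor over Q: parameters, x = (-2/3), and C = 1/10.


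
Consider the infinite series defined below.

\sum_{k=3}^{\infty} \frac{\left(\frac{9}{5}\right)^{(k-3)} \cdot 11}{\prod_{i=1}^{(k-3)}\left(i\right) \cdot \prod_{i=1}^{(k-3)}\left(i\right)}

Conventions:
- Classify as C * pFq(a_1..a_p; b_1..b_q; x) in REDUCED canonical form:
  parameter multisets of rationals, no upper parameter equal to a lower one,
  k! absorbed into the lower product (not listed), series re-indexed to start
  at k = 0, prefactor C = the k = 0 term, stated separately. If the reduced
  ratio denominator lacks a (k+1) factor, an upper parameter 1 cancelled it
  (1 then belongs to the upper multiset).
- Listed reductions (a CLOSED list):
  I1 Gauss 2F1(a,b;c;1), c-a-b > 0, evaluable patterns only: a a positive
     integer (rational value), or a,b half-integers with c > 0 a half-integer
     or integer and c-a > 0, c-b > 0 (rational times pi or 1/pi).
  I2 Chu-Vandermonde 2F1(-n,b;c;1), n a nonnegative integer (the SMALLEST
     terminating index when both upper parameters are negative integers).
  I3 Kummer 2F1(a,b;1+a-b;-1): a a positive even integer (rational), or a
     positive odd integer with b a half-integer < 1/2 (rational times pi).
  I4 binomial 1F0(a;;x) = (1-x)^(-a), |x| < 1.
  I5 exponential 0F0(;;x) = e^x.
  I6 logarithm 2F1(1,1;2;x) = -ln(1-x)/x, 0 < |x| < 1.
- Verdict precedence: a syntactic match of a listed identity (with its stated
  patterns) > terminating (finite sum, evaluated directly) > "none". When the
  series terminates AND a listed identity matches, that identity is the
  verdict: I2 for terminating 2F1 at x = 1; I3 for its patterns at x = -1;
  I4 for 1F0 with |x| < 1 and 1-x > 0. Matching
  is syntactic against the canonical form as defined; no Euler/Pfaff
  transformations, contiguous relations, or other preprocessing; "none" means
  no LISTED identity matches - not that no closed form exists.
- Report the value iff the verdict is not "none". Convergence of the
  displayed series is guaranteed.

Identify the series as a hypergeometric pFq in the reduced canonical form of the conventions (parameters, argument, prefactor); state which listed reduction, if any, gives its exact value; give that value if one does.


Key step: t_0 being 11, the product of the first k integers (C = 11, x = 9/5) is k!.
Adjacent-term ratio: r(k) = \frac{9}{5} * 1 / [(k+1) (k+1)] ; factor over Q: parameters, x = \frac{9}{5}, and C = 11.

Prefactor 11, argument \frac{9}{5}: 0F1 with upper {-} over lower {1}. Verdict: none - this 0F1 at x = \frac{9}{5} matches no listed pattern, and upper {-} holds no stopper.


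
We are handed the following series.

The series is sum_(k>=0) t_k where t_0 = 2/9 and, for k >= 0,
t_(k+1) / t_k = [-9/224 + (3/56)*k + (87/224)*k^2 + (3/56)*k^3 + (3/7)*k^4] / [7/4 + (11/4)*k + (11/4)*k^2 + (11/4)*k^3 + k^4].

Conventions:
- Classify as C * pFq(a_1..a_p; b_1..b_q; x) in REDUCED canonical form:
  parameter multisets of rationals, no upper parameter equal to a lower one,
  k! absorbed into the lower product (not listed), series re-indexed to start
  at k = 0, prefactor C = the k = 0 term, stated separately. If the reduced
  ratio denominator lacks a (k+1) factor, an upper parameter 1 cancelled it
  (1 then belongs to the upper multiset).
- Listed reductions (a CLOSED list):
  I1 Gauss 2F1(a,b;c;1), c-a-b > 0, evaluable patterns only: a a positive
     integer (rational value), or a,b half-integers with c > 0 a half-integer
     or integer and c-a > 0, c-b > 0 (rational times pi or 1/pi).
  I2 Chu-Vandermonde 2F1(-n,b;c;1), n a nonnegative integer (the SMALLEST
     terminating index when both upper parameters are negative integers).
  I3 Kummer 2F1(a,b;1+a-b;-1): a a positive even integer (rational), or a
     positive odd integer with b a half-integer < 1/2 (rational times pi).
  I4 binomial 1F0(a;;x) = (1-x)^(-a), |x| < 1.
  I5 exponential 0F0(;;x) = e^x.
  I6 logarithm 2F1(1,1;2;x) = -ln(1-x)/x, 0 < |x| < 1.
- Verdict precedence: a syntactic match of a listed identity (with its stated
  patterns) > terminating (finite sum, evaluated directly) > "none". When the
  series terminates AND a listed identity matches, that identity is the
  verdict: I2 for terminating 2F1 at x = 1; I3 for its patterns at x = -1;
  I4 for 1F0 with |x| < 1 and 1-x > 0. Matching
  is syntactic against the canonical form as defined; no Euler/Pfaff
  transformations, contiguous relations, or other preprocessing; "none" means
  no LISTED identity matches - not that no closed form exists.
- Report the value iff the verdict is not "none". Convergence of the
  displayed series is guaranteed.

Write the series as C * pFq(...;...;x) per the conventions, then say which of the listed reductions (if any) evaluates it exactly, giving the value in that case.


At argument 3/7: a 2F1 with upper {-1/4, 3/8}, lower {7/4}, scaled by C = 2/9. Verdict: none here - no I1-I6 shape fits x = 3/7 with lower {7/4}.

Structural cue: x = (3/7) and the ratio is unreduced: k^2 + 1 divides both sides (C = 2/9, x = 3/7).
Adjacent-term ratio: r(k) = (3/7) * (k-1/4) (k+3/8) / [(k+7/4) (k+1)] - rational in k, leading ratio (3/7); with t_0 = 2/9, classification follows.


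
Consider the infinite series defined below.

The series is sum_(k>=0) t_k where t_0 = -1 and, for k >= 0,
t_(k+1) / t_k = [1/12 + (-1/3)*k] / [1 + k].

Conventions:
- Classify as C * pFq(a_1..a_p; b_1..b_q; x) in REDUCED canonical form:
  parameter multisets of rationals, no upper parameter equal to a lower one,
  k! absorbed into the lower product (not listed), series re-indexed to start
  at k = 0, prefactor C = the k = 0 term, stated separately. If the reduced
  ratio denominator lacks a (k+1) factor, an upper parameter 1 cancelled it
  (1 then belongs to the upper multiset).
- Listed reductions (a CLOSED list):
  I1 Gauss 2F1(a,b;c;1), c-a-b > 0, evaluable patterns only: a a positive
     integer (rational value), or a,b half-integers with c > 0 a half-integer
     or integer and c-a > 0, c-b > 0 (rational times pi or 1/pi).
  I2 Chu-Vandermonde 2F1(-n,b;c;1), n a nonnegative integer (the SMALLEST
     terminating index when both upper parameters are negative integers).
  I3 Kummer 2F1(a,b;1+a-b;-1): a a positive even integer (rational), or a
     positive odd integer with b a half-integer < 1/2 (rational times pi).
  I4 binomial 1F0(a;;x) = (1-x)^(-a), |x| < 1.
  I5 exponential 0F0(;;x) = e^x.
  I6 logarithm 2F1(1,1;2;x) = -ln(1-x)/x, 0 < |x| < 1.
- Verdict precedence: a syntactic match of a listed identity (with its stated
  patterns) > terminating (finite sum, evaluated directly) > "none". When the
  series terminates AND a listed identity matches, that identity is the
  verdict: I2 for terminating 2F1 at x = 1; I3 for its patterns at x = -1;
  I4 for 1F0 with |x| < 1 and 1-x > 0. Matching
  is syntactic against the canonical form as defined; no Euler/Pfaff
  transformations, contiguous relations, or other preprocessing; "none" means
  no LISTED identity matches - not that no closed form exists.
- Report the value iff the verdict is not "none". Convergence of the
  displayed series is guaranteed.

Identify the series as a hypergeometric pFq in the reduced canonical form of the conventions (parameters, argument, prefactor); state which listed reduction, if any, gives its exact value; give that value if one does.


At argument -1/3: a 1F0 with upper {-1/4}, lower {-}, scaled by C = -1. Verdict (x = -1/3): the I4 binomial reduction applies (the 1F0 binomial series: exponent 1/4, x = -1/3). Exact value: (-1) * (4/3)^(1/4).

Key step: t_0 being -1, the expanded ratio factors over Q; C = -1, x = -1/3, roots give parameters.
Term ratio: r(k) = (-1/3) * (k-1/4) / [(k+1)] - rational in k. x = (-1/3); t_0 = -1; negate the roots.


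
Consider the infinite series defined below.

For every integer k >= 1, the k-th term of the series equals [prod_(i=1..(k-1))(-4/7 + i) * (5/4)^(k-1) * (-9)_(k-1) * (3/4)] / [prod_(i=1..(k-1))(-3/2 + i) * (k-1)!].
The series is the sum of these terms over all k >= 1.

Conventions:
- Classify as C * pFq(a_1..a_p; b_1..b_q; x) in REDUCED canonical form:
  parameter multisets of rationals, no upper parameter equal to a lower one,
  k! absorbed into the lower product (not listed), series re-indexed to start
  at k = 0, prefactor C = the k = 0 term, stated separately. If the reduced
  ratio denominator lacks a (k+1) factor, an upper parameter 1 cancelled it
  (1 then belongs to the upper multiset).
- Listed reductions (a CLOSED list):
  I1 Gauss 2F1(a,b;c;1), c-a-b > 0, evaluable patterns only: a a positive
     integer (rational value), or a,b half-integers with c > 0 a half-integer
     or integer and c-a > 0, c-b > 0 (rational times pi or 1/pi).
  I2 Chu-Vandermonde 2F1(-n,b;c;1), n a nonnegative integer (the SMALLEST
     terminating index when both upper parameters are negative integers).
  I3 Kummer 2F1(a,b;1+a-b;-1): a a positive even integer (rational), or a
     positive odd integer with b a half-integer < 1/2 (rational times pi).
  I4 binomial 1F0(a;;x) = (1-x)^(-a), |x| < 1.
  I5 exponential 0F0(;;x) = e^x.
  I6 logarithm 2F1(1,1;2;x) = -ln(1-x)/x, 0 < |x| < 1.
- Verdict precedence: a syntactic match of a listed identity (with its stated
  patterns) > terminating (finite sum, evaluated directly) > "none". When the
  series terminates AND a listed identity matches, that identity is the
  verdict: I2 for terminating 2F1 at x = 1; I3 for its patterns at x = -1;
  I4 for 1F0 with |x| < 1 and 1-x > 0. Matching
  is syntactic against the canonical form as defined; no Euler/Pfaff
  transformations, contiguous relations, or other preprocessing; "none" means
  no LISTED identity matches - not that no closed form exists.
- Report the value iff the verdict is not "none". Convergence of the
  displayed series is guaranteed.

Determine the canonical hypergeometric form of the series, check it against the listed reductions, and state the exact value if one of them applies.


The series (x = 5/4) is 2F1: upper {-9, 3/7}, lower {-1/2}, prefactor 3/4. Verdict: terminating - the sum ends at index 9 because -9 is a negative integer; exact evaluation follows. Hence: 3363629613/49715643824.

Key step: x = (5/4) and the running product (C = 3/4, x = 5/4) telescopes to a rising factorial.
Adjacent-term ratio: r(k) = (5/4) * (k-9) (k+3/7) / [(k-1/2) (k+1)] - poly over poly, x = (5/4) from leading terms; C = 3/4 at k = 0.


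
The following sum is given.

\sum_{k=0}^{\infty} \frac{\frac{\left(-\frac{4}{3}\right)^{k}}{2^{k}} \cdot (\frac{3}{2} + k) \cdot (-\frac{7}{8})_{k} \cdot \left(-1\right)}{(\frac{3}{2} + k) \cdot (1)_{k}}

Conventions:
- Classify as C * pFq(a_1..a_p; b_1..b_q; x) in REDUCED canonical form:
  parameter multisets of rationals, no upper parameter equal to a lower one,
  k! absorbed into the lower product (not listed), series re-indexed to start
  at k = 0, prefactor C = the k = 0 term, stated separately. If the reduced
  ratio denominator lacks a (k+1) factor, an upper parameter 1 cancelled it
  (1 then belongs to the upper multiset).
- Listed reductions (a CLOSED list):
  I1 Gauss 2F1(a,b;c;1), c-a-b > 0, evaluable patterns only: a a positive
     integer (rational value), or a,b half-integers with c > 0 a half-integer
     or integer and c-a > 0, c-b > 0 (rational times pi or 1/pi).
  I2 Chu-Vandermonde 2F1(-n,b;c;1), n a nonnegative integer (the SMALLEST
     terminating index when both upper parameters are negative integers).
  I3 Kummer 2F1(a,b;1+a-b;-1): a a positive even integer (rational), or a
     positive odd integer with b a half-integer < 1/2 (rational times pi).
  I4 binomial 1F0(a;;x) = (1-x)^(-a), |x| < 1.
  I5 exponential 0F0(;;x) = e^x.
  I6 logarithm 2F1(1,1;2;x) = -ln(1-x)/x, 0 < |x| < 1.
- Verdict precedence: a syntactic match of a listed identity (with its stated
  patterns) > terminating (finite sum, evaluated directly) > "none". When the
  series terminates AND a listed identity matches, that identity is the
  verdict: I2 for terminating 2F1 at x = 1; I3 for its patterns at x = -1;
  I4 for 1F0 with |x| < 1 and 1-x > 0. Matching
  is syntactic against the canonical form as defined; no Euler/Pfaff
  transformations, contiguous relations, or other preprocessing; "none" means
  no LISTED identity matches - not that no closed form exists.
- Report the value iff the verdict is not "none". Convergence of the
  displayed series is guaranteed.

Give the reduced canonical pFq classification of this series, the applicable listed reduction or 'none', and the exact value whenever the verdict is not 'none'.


Key observation: t_0 = -1 here, and the two k-th powers (prefactor -1) combine into one argument.
Ratio: r(k) = -\frac{2}{3} * (k-\frac{7}{8}) / [(k+1)] - rational; roots negated = parameters, x = -\frac{2}{3}, C = -1.

The series (x = -\frac{2}{3}) is 1F0: upper {-\frac{7}{8}}, lower {-}, prefactor -1. Verdict: the binomial series (I4) matches (the 1F0 binomial series: exponent 7/8, x = -\frac{2}{3}). Hence: \left(-1\right) \cdot \left(\frac{5}{3}\right)^{\frac{7}{8}}.


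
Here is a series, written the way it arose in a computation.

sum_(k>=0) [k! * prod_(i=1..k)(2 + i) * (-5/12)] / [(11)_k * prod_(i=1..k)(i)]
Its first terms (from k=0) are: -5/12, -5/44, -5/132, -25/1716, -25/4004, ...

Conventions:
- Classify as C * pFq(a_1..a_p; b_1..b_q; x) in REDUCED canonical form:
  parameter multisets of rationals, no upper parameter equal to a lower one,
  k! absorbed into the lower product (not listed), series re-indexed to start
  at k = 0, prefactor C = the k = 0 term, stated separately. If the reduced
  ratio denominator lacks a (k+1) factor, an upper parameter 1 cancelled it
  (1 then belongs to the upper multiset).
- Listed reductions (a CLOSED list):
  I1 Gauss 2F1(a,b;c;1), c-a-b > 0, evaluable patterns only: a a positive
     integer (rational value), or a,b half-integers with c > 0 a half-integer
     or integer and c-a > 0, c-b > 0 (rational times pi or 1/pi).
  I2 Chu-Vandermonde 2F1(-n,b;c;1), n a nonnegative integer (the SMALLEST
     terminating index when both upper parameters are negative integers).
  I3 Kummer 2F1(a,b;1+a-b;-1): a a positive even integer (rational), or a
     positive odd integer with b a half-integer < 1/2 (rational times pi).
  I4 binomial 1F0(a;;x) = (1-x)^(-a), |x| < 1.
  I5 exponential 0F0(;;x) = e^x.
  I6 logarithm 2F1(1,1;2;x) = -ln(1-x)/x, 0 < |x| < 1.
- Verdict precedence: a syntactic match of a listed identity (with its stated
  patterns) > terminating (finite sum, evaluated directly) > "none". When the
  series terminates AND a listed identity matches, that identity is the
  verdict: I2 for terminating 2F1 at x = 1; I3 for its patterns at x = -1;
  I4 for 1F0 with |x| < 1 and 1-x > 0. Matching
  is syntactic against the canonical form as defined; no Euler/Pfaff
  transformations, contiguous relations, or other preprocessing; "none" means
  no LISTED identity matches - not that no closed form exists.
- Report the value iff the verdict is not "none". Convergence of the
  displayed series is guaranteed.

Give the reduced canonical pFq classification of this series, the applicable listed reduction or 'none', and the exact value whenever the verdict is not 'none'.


x = 1 here; the reduced form reads 2F1, upper {1, 3}, lower {11}, C = -5/12. Verdict: Gauss (I1, integer-parameter pattern) matches (x = 1: the Gamma ratio telescopes since c-a-b = 7 > 0 and a = 1 in Z>0). Its exact value is -25/42.

Key observation: with t_0 = -5/12, the product of the first k integers (prefactor -5/12) is k!.
Consecutive-term ratio: r(k) = 1 * (k+1) (k+3) / [(k+11) (k+1)] - rational in k, leading ratio 1; with t_0 = -5/12, classification follows.


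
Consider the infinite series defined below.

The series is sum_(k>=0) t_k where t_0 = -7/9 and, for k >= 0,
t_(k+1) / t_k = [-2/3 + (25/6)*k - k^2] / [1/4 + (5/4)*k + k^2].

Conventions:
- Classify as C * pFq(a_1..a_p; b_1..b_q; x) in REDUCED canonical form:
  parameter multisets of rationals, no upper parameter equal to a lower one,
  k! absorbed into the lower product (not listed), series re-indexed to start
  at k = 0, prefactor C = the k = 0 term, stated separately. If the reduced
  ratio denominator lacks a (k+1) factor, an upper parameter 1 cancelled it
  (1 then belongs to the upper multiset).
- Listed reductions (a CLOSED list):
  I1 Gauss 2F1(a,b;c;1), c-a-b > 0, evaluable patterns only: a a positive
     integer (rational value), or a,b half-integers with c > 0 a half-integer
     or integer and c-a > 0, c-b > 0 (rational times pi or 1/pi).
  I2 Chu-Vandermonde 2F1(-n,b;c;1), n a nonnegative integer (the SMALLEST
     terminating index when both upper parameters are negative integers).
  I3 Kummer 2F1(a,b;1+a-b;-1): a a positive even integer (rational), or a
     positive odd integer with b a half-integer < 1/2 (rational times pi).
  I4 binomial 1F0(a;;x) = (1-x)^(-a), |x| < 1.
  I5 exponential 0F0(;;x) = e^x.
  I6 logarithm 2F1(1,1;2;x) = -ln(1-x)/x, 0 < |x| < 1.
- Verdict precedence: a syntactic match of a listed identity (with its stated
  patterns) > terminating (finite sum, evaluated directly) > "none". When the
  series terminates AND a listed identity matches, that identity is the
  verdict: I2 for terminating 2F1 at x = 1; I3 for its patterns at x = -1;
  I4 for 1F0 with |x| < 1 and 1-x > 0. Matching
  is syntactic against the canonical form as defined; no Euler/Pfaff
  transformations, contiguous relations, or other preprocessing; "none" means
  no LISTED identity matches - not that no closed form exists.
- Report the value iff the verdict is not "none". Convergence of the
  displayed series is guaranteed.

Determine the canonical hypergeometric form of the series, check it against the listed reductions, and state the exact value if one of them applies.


x = -1 here; the reduced form reads 2F1, upper {-4, -1/6}, lower {1/4}, C = -7/9. Verdict: terminating - no listed pattern fits, but -4 in the upper list cuts the series at k = 4; direct evaluation. Exact value: 404509/85293.

The tell: x = (-1) and factor the ratio over Q (C = -7/9): negated roots = parameters.
Step ratio: r(k) = (-1) * (k-4) (k-1/6) / [(k+1/4) (k+1)] - rational in k. x = (-1); t_0 = -7/9; negate the roots.


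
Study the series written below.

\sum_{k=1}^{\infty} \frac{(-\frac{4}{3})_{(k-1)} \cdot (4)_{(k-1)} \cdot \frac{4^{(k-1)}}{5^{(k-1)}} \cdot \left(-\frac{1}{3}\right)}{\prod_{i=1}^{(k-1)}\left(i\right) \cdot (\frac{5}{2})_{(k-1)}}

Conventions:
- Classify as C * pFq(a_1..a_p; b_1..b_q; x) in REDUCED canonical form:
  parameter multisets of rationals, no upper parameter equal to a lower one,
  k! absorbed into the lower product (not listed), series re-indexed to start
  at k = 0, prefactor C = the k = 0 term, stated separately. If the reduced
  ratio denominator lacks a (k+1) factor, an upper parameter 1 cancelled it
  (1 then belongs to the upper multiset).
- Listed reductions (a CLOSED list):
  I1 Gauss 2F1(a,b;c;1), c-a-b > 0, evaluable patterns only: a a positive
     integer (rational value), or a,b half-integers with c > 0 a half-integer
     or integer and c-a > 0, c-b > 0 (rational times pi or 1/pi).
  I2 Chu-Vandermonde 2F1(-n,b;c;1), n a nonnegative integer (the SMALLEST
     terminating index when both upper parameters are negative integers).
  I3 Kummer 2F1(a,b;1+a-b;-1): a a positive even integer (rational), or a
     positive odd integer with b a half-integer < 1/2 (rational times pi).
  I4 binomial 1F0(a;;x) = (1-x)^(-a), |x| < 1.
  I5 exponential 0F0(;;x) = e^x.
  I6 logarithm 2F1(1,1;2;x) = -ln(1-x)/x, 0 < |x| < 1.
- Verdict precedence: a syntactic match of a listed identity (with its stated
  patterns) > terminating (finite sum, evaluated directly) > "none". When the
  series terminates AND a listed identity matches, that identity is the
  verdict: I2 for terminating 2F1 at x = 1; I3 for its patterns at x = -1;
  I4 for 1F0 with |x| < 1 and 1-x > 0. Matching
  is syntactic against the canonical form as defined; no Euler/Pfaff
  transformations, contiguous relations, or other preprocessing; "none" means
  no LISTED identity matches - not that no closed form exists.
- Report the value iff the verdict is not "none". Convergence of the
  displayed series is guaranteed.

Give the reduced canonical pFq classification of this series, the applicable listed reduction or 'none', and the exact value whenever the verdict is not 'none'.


At argument \frac{4}{5}: a 2F1 with upper {-\frac{4}{3}, 4}, lower {\frac{5}{2}}, scaled by C = -\frac{1}{3}. Verdict: none. No listed pattern accepts 2F1(-\frac{4}{3}, 4; \frac{5}{2}; \frac{4}{5}).

First insight: x = \frac{4}{5} and the two geometric factors (C = -1/3) combine into one argument.
Step ratio: r(k) = \frac{4}{5} * (k-\frac{4}{3}) (k+4) / [(k+\frac{5}{2}) (k+1)] - rational in k. x = \frac{4}{5}; t_0 = -\frac{1}{3}; negate the roots.


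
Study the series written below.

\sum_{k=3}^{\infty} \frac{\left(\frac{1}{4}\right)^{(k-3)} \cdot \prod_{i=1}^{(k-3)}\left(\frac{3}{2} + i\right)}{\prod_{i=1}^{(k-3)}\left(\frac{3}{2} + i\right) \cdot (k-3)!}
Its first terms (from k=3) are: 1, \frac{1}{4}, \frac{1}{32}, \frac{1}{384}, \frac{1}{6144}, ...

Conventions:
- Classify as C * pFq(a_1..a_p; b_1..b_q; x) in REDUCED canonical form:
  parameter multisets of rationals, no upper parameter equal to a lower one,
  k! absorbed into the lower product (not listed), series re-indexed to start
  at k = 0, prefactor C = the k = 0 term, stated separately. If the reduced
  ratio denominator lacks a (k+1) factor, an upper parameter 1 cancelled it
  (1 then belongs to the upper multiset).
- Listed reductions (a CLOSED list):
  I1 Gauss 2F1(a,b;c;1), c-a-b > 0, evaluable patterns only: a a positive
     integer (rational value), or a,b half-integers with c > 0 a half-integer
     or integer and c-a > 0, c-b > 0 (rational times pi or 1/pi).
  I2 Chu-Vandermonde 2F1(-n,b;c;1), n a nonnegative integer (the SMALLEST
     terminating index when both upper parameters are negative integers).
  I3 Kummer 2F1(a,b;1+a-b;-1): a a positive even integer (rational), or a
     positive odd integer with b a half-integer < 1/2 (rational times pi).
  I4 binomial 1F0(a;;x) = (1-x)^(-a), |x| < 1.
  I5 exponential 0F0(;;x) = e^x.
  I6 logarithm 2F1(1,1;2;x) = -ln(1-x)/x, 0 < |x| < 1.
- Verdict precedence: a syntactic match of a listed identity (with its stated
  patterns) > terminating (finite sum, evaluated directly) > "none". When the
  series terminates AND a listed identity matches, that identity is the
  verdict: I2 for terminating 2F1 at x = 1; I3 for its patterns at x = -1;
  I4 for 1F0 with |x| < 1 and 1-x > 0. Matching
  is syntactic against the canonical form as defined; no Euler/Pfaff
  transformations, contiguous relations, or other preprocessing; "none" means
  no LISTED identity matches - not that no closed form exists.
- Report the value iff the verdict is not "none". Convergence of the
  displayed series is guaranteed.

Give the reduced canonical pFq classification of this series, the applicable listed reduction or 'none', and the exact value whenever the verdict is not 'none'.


Classification (C = 1): 0F0 with upper {-}, lower {-}, argument x = \frac{1}{4}. Verdict: the I5 exponential reduction fires (the 0F0 exponential series at x = \frac{1}{4}). Its exact value is e^{\frac{1}{4}}.

Structural cue: from the first term 1: the running product (prefactor 1) telescopes to a rising factorial.
Adjacent-term ratio: r(k) = \frac{1}{4} * 1 / [(k+1)] - poly over poly, x = \frac{1}{4} from leading terms; C = 1 at k = 0.


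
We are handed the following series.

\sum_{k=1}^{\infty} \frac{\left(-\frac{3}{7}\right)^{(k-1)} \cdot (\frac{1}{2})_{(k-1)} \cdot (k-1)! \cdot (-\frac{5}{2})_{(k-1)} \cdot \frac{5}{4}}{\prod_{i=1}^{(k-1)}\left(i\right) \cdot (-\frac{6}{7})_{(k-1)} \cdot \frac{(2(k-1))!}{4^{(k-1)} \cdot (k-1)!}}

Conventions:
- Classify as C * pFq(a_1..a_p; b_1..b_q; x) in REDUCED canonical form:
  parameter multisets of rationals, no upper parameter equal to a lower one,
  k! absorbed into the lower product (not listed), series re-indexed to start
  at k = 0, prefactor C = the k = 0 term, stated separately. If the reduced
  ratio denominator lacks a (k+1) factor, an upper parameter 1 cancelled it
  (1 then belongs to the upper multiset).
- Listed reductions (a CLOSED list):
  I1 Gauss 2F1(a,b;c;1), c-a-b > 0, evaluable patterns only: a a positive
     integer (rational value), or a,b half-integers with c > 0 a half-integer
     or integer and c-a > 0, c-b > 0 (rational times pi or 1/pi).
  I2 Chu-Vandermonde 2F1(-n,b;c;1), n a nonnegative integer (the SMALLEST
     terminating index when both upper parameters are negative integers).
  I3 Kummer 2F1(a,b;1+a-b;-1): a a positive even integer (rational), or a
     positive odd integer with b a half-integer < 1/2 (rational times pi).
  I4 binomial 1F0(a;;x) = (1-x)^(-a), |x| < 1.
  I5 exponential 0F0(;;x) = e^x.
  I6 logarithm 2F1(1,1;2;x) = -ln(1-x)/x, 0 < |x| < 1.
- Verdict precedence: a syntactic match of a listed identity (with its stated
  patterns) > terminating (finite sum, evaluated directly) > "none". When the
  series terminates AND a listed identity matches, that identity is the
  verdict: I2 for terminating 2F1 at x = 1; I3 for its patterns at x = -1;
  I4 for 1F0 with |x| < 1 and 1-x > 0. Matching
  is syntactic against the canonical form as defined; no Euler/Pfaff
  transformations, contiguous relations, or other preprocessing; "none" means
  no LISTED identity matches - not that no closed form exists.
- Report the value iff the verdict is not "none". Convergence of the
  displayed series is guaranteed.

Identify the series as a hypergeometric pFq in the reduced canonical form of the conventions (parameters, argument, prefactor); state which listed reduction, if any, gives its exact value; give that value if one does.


With C = \frac{5}{4}: the canonical form is 2F1(-\frac{5}{2}, 1; -\frac{6}{7}; -\frac{3}{7}). Verdict: none here - no I1-I6 shape fits x = -\frac{3}{7} with lower {-\frac{6}{7}}.

The tell: from the first term \frac{5}{4}: the product of the first k integers (C = 5/4, x = -3/7) is k!.
Ratio: r(k) = -\frac{3}{7} * (k-\frac{5}{2}) (k+1) / [(k-\frac{6}{7}) (k+1)] - rational in k. x = -\frac{3}{7}; t_0 = \frac{5}{4}; negate the roots.


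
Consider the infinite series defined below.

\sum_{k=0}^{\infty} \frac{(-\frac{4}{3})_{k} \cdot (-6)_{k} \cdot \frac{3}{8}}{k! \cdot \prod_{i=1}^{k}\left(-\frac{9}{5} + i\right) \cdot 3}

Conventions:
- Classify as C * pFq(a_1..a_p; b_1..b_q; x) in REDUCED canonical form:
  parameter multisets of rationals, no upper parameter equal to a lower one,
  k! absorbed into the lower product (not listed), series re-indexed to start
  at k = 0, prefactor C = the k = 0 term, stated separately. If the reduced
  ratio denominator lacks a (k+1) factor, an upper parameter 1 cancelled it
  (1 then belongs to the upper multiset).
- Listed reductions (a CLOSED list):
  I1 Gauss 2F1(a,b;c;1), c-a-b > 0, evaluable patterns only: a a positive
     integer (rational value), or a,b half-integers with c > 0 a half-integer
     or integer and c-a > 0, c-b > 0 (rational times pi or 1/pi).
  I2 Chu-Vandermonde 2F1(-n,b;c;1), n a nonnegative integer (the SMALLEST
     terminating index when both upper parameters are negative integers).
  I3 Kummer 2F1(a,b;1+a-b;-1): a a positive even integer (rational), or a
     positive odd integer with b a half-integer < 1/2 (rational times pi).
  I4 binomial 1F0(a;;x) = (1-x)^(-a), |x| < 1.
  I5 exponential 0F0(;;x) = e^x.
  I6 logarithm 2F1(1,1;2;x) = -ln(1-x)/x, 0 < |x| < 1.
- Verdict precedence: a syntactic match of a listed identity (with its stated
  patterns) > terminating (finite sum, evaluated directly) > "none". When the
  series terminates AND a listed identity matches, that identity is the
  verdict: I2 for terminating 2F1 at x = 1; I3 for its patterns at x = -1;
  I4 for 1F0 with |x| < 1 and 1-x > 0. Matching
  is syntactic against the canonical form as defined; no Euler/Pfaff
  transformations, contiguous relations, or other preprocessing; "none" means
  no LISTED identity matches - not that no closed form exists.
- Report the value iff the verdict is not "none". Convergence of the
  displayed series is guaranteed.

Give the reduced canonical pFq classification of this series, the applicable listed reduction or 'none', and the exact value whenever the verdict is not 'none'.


x = 1 here; the reduced form reads 2F1, upper {-6, -\frac{4}{3}}, lower {-\frac{4}{5}}, C = \frac{1}{8}. Verdict: Chu-Vandermonde (I2) matches (terminating 2F1 at x = 1 with n = 6, b = -4/3, c = -\frac{4}{5}). Its exact value is -\frac{32680171}{8083152}.

First insight: with t_0 = \frac{1}{8}, the lower running product (C = 1/8) is a rising factorial.
Term ratio: r(k) = 1 * (k-6) (k-\frac{4}{3}) / [(k-\frac{4}{5}) (k+1)] - rational in k. x = 1; t_0 = \frac{1}{8}; negate the roots.


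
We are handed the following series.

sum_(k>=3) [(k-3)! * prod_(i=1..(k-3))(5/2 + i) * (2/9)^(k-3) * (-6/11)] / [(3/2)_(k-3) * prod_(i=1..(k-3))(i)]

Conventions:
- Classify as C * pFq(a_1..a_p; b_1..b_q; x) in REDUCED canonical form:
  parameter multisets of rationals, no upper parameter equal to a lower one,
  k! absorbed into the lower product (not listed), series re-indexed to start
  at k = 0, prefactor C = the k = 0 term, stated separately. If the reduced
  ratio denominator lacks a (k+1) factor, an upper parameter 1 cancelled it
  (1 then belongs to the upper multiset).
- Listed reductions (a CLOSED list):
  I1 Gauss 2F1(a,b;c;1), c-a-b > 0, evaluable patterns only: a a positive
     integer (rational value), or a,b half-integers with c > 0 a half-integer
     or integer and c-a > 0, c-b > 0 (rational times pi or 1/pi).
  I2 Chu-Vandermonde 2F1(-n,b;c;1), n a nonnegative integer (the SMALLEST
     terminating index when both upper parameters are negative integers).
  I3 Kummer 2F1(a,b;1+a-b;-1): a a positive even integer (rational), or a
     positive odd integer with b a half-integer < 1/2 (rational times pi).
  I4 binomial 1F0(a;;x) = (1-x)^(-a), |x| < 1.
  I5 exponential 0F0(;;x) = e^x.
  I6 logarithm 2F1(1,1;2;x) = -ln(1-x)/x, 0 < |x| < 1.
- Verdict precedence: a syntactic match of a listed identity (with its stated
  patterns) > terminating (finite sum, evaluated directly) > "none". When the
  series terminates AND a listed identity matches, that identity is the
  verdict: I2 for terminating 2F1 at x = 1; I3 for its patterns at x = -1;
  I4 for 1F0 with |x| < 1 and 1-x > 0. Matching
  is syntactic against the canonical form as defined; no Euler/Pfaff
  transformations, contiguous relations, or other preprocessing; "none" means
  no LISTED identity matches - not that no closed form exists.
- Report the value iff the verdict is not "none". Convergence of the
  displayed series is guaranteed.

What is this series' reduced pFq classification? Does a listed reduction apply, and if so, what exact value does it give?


The series (x = 2/9) is 2F1: upper {1, 7/2}, lower {3/2}, prefactor -6/11. Verdict: no listed reduction: x = 2/9 and upper {1, 7/2} fail every I1-I6 pattern.

Structural cue: with t_0 = -6/11, the running product (C = -6/11, x = 2/9) telescopes to a rising factorial.
Adjacent-term ratio: r(k) = (2/9) * (k+1) (k+7/2) / [(k+3/2) (k+1)] ; factor over Q: parameters, x = (2/9), and C = -6/11.
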